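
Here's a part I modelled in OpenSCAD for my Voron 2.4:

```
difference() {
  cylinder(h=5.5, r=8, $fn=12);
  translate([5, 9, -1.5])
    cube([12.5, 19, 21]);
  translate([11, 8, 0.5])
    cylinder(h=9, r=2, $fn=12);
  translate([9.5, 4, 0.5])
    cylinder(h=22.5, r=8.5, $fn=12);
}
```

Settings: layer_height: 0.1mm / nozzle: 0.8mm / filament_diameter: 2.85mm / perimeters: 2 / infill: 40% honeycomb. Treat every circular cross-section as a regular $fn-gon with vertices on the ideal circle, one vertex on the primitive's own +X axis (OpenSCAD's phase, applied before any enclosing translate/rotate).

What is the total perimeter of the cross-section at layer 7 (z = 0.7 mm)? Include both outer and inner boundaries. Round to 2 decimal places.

At z = 0.7 mm: the r=8 cylinder contributes a regular 12-gon of circumradius 8 (perimeter = 2·12·8.000·sin(180°/12) = 49.69 mm); the cube at (5, 9) (footprint 12.5×19) is included at this height (perimeter 63.00 mm); the cylinder at (11, 8): section is a regular 12-gon, circumradius r=2 (perimeter = 2·12·2.000·sin(180°/12) = 12.42 mm); the cylinder at (9.5, 4): section is a regular 12-gon, circumradius r=8.5 (perimeter = 2·12·8.500·sin(180°/12) = 52.80 mm); Taking the first minus the rest: starting from the r=8 cylinder, the 12.5×19 cube at (5, 9) misses the remaining region (no effect); the r=2 cylinder at (11, 8) misses the remaining region (no effect); the r=8.5 cylinder at (9.5, 4) partially overlaps it — only the 50.03 mm² overlap (of its 216.75 mm²) is removed, clipping the outline — boundary = 49.50 mm. Overall, the cross-section is a single solid region. Total boundary length (outer) = 49.50 mm.

49.50 mm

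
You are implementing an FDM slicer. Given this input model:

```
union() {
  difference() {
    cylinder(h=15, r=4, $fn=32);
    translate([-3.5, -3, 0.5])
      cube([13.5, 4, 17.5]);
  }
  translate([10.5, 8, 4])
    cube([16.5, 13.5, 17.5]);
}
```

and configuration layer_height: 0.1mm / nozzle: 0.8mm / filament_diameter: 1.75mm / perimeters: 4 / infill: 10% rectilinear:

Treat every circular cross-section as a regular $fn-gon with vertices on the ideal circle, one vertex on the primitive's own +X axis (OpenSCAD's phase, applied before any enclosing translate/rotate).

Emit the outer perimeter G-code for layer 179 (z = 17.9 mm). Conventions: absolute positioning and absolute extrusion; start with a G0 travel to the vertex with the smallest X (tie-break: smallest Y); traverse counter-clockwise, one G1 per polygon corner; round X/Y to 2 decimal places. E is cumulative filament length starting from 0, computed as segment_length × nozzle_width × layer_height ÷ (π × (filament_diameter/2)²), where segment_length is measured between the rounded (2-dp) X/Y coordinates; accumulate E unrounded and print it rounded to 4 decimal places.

G0 X10.50 Y8.00 Z17.90
G1 X27.00 Y8.00 E0.5488
G1 X27.00 Y21.50 E0.9978
G1 X10.50 Y21.50 E1.5466
G1 X10.50 Y8.00 E1.9956

At z = 17.9 mm: the cylinder is not intersected at this z (z outside [0, 15]); the 13.5×4 cube at (-3.5, -3) contributes its full rectangle; Taking the first minus the rest: the first operand is absent here, so nothing remains; the 16.5×13.5 cube at (10.5, 8) contributes its full rectangle; Combining (union): only the 16.5×13.5 cube at (10.5, 8) is present, so the union is just that shape — 1 connected region. The outline is a single polygon with 4 vertices. Extrusion per mm of travel: 0.8 × 0.1 / (π × 0.875²) = 0.033260. Accumulating E over each segment gives final E = 1.9956.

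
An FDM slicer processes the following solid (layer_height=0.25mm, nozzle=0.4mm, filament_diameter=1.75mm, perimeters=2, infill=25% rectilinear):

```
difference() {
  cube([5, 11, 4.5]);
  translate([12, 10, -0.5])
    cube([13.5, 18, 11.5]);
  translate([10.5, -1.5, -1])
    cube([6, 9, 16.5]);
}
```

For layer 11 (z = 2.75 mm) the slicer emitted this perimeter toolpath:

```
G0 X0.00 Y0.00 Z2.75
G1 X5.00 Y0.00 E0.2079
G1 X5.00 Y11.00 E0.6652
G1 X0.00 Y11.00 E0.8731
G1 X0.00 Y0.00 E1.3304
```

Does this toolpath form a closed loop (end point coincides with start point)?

Start point (G0): (0.00, 0.00). End point (last G1): the path returns to the start — closed.

yes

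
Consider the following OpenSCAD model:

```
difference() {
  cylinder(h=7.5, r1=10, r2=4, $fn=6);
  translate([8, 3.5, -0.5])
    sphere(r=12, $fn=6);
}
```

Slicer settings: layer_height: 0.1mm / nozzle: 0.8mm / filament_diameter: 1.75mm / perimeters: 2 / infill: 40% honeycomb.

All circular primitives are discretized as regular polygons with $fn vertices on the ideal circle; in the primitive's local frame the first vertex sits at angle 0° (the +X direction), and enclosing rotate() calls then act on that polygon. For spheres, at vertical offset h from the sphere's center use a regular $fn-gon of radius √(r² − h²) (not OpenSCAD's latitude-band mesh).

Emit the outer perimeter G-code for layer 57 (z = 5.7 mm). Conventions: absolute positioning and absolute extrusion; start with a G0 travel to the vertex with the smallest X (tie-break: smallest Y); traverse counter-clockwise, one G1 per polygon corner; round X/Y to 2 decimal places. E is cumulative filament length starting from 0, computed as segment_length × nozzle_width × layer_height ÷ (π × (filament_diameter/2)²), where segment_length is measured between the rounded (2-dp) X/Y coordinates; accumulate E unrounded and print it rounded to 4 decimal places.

G0 X-5.44 Y0.00 Z5.70
G1 X-2.72 Y-4.71 E0.1809
G1 X2.47 Y-4.71 E0.3535
G1 X-2.27 Y3.50 E0.6688
G1 X-1.57 Y4.71 E0.7153
G1 X-2.72 Y4.71 E0.7536
G1 X-5.44 Y0.00 E0.9345

At z = 5.7 mm: the cone: at t=0.760 of its height the radius interpolates to r₁+(r₂−r₁)t = 5.440, giving a regular 6-gon of that circumradius; the r=12 sphere at (8, 3.5) slices to a regular 6-gon of circumradius 10.274 (√(r²−h²) with h=6.2 from center); Taking the first minus the rest: starting from the cone, the r=12 sphere at (8, 3.5) partially overlaps it — only the 39.98 mm² overlap (of its 274.25 mm²) is removed, clipping the outline — 1 connected region. The outline is a single polygon with 6 vertices. Extrusion per mm of travel: 0.8 × 0.1 / (π × 0.875²) = 0.033260. Accumulating E over each segment gives final E = 0.9345.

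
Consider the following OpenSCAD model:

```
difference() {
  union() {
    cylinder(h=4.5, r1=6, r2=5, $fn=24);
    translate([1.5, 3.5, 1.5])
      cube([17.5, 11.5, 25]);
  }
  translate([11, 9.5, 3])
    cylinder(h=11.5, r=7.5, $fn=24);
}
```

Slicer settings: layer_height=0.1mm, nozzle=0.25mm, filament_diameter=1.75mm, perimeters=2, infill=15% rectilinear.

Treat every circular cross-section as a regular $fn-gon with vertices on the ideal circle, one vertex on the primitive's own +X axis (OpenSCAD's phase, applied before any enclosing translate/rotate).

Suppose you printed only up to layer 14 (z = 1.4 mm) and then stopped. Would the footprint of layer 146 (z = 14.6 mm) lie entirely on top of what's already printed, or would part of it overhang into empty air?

part overhangs

Compare the two slices. At z = 1.4: the cone (r1=6→r2=5) has section circumradius 5.689 here — a regular 24-gon (area = (24/2)·5.689²·sin(360°/24) = 100.52 mm²); the cube at (1.5, 3.5) does not reach this height (z outside [1.5, 26.5]); Taking the union: only the cone is present, so the union is just that shape — area = 100.52 mm²; the cylinder at (11, 9.5) is not intersected at this z (z outside [3, 14.5]); Subtracting the remaining from the first: none of the subtracted shapes is present at this height, so the result so far is unchanged — area = 100.52 mm². At z = 14.6: the cone does not reach this height (z outside [0, 4.5]); the 17.5×11.5 cube at (1.5, 3.5) contributes its full rectangle (area 201.25 mm²); Taking the union: only the 17.5×11.5 cube at (1.5, 3.5) is present, so the union is just that shape — area = 201.25 mm²; the cylinder at (11, 9.5) is not intersected at this z (z outside [3, 14.5]); Taking the first minus the rest: none of the subtracted shapes is present at this height, so the result so far is unchanged — area = 201.25 mm². Checking containment: at z = 14.6 the cross-section extends beyond the z = 1.4 cross-section by about 197.70 mm².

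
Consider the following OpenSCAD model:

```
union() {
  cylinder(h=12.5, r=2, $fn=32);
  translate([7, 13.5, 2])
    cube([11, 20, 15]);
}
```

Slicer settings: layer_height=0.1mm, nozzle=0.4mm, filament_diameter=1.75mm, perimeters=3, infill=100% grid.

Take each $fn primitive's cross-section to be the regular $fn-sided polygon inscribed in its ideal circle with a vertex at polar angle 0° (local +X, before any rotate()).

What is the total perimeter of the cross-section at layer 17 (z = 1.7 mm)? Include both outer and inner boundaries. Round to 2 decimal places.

At z = 1.7 mm: the r=2 cylinder contributes a regular 32-gon of circumradius 2 (perimeter = 2·32·2.000·sin(180°/32) = 12.55 mm); the cube at (7, 13.5) is absent (z outside [2, 17]); Taking the union: only the r=2 cylinder is present, so the union is just that shape — boundary = 12.55 mm. Overall, the cross-section is a single solid region. Total boundary length (outer) = 12.55 mm.

12.55 mm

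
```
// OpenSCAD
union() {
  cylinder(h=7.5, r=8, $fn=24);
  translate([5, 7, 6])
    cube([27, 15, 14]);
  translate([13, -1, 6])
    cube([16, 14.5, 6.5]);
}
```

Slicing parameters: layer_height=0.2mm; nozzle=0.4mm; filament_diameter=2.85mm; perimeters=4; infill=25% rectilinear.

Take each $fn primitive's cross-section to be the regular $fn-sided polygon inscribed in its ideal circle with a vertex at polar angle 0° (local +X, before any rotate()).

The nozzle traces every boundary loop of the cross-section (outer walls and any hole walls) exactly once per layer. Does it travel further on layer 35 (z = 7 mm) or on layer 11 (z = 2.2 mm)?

Layer 35 (z = 7): the r=8 cylinder gives a regular 24-gon of circumradius 8 (constant along its height) (perimeter = 2·24·8.000·sin(180°/24) = 50.12 mm); the cube at (5, 7) (footprint 27×15) is included at this height (perimeter 84.00 mm); the 16×14.5 cube at (13, -1) contributes its full rectangle (perimeter 61.00 mm); Combining (union): the regions partially overlap (shared area 104.00 mm²), so the edge portions inside another operand are dropped and the merged outline is re-measured after clipping — boundary = 150.12 mm. So its perimeter = 150.12 mm. Layer 11 (z = 2.2): the r=8 cylinder gives a regular 24-gon of circumradius 8 (constant along its height) (perimeter = 2·24·8.000·sin(180°/24) = 50.12 mm); the cube at (5, 7) is not intersected at this z (z outside [6, 20]); the cube at (13, -1) is absent (z outside [6, 12.5]); Combining (union): only the r=8 cylinder is present, so the union is just that shape — boundary = 50.12 mm. So its perimeter = 50.12 mm. Layer 35 is larger (150.12 vs 50.12 mm).

layer 35 (z = 7 mm)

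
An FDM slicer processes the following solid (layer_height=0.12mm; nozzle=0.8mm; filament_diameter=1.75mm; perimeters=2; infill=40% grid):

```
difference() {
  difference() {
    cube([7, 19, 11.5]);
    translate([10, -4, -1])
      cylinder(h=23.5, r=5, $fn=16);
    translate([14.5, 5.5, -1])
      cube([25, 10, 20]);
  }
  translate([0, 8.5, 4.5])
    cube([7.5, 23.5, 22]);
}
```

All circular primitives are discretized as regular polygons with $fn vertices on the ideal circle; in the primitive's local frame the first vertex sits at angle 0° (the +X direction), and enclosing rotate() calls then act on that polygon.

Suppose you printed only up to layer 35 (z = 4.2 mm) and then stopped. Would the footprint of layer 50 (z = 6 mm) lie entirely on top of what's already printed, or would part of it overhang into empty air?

Compare the two slices. At z = 4.2: the cube is present — its section is the full 7×19 rectangle (area 133.00 mm²); the cylinder at (10, -4): section is a regular 16-gon, circumradius r=5 (area = (16/2)·5.000²·sin(360°/16) = 76.54 mm²); the 25×10 cube at (14.5, 5.5) contributes its full rectangle (area 250.00 mm²); Subtracting the remaining from the first: starting from the 7×19 cube (133.00 mm²), the r=5 cylinder at (10, -4) misses the remaining region (no effect); the 25×10 cube at (14.5, 5.5) misses the remaining region (no effect) — area = 133.00 mm²; the cube at (0, 8.5) is not intersected at this z (z outside [4.5, 26.5]); Subtracting the remaining from the first: none of the subtracted shapes is present at this height, so the result so far is unchanged — area = 133.00 mm². At z = 6: the cube is present — its section is the full 7×19 rectangle (area 133.00 mm²); the r=5 cylinder at (10, -4) gives a regular 16-gon of circumradius 5 (constant along its height) (area = (16/2)·5.000²·sin(360°/16) = 76.54 mm²); the cube at (14.5, 5.5) (footprint 25×10) is included at this height (area 250.00 mm²); Taking the first minus the rest: starting from the 7×19 cube (133.00 mm²), the r=5 cylinder at (10, -4) misses the remaining region (no effect); the 25×10 cube at (14.5, 5.5) misses the remaining region (no effect) — area = 133.00 mm²; the 7.5×23.5 cube at (0, 8.5) contributes its full rectangle (area 176.25 mm²); Subtracting the remaining from the first: starting from the result so far (133.00 mm²), the 7.5×23.5 cube at (0, 8.5) partially overlaps it — only the 73.50 mm² overlap (of its 176.25 mm²) is removed, clipping the outline — area = 59.50 mm². Checking containment: the cross-section at z = 6 is a subset of the cross-section at z = 4.2.

entirely on top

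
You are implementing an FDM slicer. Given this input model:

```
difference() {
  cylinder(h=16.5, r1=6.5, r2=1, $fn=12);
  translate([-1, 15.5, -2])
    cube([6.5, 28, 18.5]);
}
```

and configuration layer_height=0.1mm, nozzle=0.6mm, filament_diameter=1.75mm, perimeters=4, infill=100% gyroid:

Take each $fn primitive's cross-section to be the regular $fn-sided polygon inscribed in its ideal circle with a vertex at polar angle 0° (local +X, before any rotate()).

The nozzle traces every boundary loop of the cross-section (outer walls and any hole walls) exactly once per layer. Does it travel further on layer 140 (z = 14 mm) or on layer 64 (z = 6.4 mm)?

layer 64 (z = 6.4 mm)

Layer 140 (z = 14): the cone contributes a regular 12-gon of circumradius 1.833 (interpolated between r1=6.5 and r2=1 at t=0.848) (perimeter = 2·12·1.833·sin(180°/12) = 11.39 mm); the cube at (-1, 15.5) is present — its section is the full 6.5×28 rectangle (perimeter 69.00 mm); Subtracting the remaining from the first: starting from the cone, the 6.5×28 cube at (-1, 15.5) misses the remaining region (no effect) — boundary = 11.39 mm. So its perimeter = 11.39 mm. Layer 64 (z = 6.4): the cone contributes a regular 12-gon of circumradius 4.367 (interpolated between r1=6.5 and r2=1 at t=0.388) (perimeter = 2·12·4.367·sin(180°/12) = 27.12 mm); the cube at (-1, 15.5) (footprint 6.5×28) is included at this height (perimeter 69.00 mm); After the difference (first − rest): starting from the cone, the 6.5×28 cube at (-1, 15.5) misses the remaining region (no effect) — boundary = 27.12 mm. So its perimeter = 27.12 mm. Layer 64 is larger (27.12 vs 11.39 mm).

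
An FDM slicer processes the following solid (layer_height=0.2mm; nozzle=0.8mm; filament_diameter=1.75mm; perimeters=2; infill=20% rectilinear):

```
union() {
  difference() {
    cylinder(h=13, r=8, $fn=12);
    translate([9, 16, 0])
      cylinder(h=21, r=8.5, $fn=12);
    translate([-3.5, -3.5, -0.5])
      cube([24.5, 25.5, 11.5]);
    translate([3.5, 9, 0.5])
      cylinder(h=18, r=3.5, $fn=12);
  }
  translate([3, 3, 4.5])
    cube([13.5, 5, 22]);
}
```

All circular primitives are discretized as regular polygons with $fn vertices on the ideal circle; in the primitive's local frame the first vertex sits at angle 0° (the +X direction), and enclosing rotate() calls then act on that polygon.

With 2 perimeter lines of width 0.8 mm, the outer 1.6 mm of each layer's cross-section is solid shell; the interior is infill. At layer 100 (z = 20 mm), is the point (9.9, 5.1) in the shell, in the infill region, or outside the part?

At z = 20 mm: the cylinder is absent (z outside [0, 13]); the cylinder at (9, 16): section is a regular 12-gon, circumradius r=8.5; the cube at (-3.5, -3.5) is absent (z outside [-0.5, 11]); the cylinder at (3.5, 9) is absent (z outside [0.5, 18.5]); Subtracting the remaining from the first: the first operand is absent here, so nothing remains; the 13.5×5 cube at (3, 3) contributes its full rectangle; Combining (union): only the 13.5×5 cube at (3, 3) is present, so the union is just that shape — 1 connected region. Overall, the cross-section is a single solid region. The nearest boundary edge runs (3.00, 3.00)→(16.50, 3.00); distance from the point to it = 2.10 mm. The point is inside the cross-section and 2.10 mm from the nearest boundary — more than the 1.6 mm shell width (2 × 0.8), so it's in the infill interior.

infill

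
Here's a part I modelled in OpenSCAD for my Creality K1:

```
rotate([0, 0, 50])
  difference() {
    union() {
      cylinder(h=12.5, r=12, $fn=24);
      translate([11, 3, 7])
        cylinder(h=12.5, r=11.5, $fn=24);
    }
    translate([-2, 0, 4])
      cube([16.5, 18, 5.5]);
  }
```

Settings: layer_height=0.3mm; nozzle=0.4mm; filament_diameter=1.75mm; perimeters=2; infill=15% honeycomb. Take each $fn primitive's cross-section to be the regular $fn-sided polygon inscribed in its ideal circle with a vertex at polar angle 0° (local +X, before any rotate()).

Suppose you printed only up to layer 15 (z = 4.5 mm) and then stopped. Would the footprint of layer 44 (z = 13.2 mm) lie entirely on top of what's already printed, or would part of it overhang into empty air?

part overhangs

Compare the two slices. At z = 4.5: the r=12 cylinder gives a regular 24-gon of circumradius 12 (constant along its height) (area = (24/2)·12.000²·sin(360°/24) = 447.24 mm²); the cylinder at (11, 3) is absent (z outside [7, 19.5]); Taking the union: only the r=12 cylinder is present, so the union is just that shape — area = 447.24 mm²; the 16.5×18 cube at (-2, 0) contributes its full rectangle (area 297.00 mm²); After the difference (first − rest): starting from the result so far (447.24 mm²), the 16.5×18 cube at (-2, 0) partially overlaps it — only the 135.55 mm² overlap (of its 297.00 mm²) is removed, clipping the outline — area = 311.69 mm²; (whole slice rotated 50° about Z — lengths, areas and connectivity unchanged). At z = 13.2: the cylinder does not reach this height (z outside [0, 12.5]); the r=11.5 cylinder at (11, 3) contributes a regular 24-gon of circumradius 11.5 (area = (24/2)·11.500²·sin(360°/24) = 410.75 mm²); Taking the union: only the r=11.5 cylinder at (11, 3) is present, so the union is just that shape — area = 410.75 mm²; the cube at (-2, 0) is not intersected at this z (z outside [4, 9.5]); Taking the first minus the rest: none of the subtracted shapes is present at this height, so that combined region is unchanged — area = 410.75 mm²; (rotated 50° about Z; rotation is an isometry so areas/perimeters/island counts are preserved). Checking containment: at z = 13.2 the cross-section extends beyond the z = 4.5 cross-section by about 343.06 mm².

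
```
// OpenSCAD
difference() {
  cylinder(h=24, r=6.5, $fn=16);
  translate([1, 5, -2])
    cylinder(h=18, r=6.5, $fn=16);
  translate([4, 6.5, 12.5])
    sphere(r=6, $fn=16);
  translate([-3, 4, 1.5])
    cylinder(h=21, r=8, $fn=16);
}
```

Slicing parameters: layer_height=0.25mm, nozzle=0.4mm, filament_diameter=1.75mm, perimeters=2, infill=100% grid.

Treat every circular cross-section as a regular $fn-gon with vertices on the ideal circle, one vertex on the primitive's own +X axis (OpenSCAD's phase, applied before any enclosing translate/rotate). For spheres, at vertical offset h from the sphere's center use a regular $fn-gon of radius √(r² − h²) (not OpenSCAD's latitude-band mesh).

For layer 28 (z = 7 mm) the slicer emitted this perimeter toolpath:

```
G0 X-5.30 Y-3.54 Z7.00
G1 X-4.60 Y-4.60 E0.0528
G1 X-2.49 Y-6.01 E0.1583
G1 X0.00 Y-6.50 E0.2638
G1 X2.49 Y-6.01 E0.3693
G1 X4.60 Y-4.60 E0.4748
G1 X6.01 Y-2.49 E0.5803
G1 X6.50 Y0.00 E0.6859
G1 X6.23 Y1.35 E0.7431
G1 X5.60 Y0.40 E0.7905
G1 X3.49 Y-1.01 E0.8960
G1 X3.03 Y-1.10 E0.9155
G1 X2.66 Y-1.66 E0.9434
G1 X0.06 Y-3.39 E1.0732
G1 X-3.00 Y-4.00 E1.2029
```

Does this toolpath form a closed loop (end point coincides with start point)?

no

Start point (G0): (-5.30, -3.54). End point (last G1): the path does not return to the start — open.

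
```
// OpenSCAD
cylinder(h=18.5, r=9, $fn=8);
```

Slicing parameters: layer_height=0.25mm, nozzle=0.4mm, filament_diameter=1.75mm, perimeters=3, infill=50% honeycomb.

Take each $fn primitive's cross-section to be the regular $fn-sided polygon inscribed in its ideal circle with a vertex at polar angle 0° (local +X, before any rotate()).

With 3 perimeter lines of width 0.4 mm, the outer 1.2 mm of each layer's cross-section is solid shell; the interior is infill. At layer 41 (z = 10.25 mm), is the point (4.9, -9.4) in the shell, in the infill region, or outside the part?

At z = 10.25 mm: the r=9 cylinder contributes a regular 8-gon of circumradius 9. Overall, the cross-section is a single solid region. The nearest boundary edge runs (-0.00, -9.00)→(6.36, -6.36); distance from the point to it = 2.24 mm. The point is not inside any of the regions above, so it lies outside the cross-section (2.24 mm from the nearest boundary).

outside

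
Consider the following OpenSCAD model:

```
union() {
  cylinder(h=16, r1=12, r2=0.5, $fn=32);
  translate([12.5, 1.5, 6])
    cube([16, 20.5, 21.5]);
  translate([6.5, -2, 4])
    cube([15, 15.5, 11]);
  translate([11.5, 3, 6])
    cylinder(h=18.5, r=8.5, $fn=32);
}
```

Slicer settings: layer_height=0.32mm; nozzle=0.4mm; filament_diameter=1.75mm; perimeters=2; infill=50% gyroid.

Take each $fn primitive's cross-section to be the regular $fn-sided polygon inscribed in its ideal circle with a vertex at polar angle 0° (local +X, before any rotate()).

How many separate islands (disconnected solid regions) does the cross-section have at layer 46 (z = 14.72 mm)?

2

At z = 14.72 mm: the cone: at t=0.920 of its height the radius interpolates to r₁+(r₂−r₁)t = 1.420, giving a regular 32-gon of that circumradius; the cube at (12.5, 1.5) is present — its section is the full 16×20.5 rectangle; the 15×15.5 cube at (6.5, -2) contributes its full rectangle; the cylinder at (11.5, 3): section is a regular 32-gon, circumradius r=8.5; Merging all regions: the regions partially overlap (shared area 268.90 mm²), so overlapping operands fuse into one piece — 2 connected regions. Overall, the cross-section has 2 separate islands. Island count = 2.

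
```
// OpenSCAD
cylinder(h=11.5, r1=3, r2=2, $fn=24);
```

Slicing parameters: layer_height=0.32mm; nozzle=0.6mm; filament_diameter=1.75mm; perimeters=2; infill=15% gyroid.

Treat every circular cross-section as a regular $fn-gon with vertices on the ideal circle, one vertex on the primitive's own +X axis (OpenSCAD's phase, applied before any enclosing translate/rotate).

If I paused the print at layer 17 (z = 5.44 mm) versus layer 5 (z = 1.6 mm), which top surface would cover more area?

Layer 17 (z = 5.44): the cone contributes a regular 24-gon of circumradius 2.527 (interpolated between r1=3 and r2=2 at t=0.473) (area = (24/2)·2.527²·sin(360°/24) = 19.83 mm²). So its area = 19.83 mm². Layer 5 (z = 1.6): the cone contributes a regular 24-gon of circumradius 2.861 (interpolated between r1=3 and r2=2 at t=0.139) (area = (24/2)·2.861²·sin(360°/24) = 25.42 mm²). So its area = 25.42 mm². Layer 5 is larger (25.42 vs 19.83 mm²).

layer 5 (z = 1.6 mm)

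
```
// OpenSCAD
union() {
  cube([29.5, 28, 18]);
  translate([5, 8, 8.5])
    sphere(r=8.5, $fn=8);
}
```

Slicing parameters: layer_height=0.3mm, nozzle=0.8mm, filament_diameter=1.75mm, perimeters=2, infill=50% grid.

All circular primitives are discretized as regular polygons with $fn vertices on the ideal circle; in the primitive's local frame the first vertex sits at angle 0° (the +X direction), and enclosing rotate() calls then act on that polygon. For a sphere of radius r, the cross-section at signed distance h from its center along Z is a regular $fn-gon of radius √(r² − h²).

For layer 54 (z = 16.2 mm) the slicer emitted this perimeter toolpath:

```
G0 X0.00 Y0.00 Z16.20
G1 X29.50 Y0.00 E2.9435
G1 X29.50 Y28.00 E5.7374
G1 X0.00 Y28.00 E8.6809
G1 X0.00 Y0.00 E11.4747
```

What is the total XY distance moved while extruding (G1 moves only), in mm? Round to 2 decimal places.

115.00 mm

Sum the Euclidean lengths of each G1 segment: total = 115.00 mm.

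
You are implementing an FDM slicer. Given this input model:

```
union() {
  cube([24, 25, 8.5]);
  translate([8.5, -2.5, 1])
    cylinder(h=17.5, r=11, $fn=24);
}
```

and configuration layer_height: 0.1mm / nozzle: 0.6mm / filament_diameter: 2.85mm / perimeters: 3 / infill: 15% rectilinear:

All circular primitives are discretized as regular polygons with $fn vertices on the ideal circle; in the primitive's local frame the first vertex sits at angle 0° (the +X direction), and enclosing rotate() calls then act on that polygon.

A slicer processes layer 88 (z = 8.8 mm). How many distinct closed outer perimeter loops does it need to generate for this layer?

1

At z = 8.8 mm: the cube is not intersected at this z (z outside [0, 8.5]); the r=11 cylinder at (8.5, -2.5) contributes a regular 24-gon of circumradius 11; Merging all regions: only the r=11 cylinder at (8.5, -2.5) is present, so the union is just that shape — 1 connected region. The result has 1 disconnected region.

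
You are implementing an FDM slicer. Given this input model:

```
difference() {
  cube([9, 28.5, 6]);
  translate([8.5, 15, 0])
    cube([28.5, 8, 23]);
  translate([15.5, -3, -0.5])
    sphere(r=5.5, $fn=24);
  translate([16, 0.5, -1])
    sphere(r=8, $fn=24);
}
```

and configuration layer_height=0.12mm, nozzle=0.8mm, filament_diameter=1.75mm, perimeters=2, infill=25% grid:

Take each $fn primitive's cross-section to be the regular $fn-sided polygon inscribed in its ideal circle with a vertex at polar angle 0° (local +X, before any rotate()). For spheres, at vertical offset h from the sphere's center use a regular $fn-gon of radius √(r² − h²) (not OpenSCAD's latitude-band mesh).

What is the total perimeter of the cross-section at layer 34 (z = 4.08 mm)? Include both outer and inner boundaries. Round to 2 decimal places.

At z = 4.08 mm: the cube (footprint 9×28.5) is included at this height (perimeter 75.00 mm); the cube at (8.5, 15) (footprint 28.5×8) is included at this height (perimeter 73.00 mm); the r=5.5 sphere at (15.5, -3) slices to a regular 24-gon of circumradius 3.045 (√(r²−h²) with h=4.58 from center) (perimeter = 2·24·3.045·sin(180°/24) = 19.08 mm); the sphere at (16, 0.5): section is a regular 24-gon, circumradius = √(r²−h²) = √(8²−5.08²) = 6.180 (perimeter = 2·24·6.180·sin(180°/24) = 38.72 mm); Subtracting the remaining from the first: starting from the 9×28.5 cube, the 28.5×8 cube at (8.5, 15) partially overlaps it — only the 4.00 mm² overlap (of its 228.00 mm²) is removed, clipping the outline; the r=5.5 sphere at (15.5, -3) misses the remaining region (no effect); the r=8 sphere at (16, 0.5) misses the remaining region (no effect) — boundary = 76.00 mm. Overall, the cross-section is a single solid region. Total boundary length (outer) = 76.00 mm.

76.00 mm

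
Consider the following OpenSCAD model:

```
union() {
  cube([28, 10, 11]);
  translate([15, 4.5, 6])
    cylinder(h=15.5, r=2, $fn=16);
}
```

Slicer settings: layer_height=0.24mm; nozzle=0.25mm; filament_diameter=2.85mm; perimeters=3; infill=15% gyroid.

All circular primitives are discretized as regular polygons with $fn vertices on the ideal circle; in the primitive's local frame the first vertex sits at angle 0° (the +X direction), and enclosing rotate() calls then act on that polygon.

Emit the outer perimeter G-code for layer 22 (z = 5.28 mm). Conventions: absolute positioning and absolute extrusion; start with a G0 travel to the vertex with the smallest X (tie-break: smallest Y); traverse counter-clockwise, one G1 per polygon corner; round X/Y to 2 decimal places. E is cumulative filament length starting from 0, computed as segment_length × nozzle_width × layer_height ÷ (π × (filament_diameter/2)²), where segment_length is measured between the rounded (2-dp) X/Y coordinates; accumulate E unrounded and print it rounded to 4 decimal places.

At z = 5.28 mm: the 28×10 cube contributes its full rectangle; the cylinder at (15, 4.5) does not reach this height (z outside [6, 21.5]); Taking the union: only the 28×10 cube is present, so the union is just that shape — 1 connected region. The outline is a single polygon with 4 vertices. Extrusion per mm of travel: 0.25 × 0.24 / (π × 1.425²) = 0.009405. Accumulating E over each segment gives final E = 0.7148.

G0 X0.00 Y0.00 Z5.28
G1 X28.00 Y0.00 E0.2633
G1 X28.00 Y10.00 E0.3574
G1 X0.00 Y10.00 E0.6207
G1 X0.00 Y0.00 E0.7148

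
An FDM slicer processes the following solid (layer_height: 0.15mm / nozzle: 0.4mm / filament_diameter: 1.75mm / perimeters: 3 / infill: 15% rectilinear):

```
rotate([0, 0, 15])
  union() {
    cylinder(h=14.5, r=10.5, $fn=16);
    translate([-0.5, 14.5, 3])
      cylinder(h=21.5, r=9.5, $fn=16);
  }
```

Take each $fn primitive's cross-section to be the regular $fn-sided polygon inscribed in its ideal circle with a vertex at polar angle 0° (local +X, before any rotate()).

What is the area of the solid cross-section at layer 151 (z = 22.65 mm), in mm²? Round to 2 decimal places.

At z = 22.65 mm: the cylinder is absent (z outside [0, 14.5]); the cylinder at (-0.5, 14.5): section is a regular 16-gon, circumradius r=9.5 (area = (16/2)·9.500²·sin(360°/16) = 276.30 mm²); Taking the union: only the r=9.5 cylinder at (-0.5, 14.5) is present, so the union is just that shape — area = 276.30 mm²; (whole slice rotated 15° about Z — lengths, areas and connectivity unchanged). Overall, the cross-section is a single solid region. Net area = 276.30 mm².

276.30 mm²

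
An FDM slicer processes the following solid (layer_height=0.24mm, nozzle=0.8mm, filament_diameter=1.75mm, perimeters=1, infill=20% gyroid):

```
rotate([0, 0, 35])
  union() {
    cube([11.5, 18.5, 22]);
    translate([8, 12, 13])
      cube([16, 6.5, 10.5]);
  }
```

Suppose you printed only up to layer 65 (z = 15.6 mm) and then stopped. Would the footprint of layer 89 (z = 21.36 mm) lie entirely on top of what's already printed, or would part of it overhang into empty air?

Compare the two slices. At z = 15.6: the cube is present — its section is the full 11.5×18.5 rectangle (area 212.75 mm²); the cube at (8, 12) is present — its section is the full 16×6.5 rectangle (area 104.00 mm²); Taking the union: the regions partially overlap — summed areas 316.75 mm² minus the doubly-counted overlap 22.75 mm² gives 294.00 mm² — area = 294.00 mm²; (rotated 35° about Z; rotation is an isometry so areas/perimeters/island counts are preserved). At z = 21.36: the cube (footprint 11.5×18.5) is included at this height (area 212.75 mm²); the 16×6.5 cube at (8, 12) contributes its full rectangle (area 104.00 mm²); Combining (union): the regions partially overlap — summed areas 316.75 mm² minus the doubly-counted overlap 22.75 mm² gives 294.00 mm² — area = 294.00 mm²; (rotated 35° about Z; rotation is an isometry so areas/perimeters/island counts are preserved). Checking containment: the cross-section at z = 21.36 is a subset of the cross-section at z = 15.6.

entirely on top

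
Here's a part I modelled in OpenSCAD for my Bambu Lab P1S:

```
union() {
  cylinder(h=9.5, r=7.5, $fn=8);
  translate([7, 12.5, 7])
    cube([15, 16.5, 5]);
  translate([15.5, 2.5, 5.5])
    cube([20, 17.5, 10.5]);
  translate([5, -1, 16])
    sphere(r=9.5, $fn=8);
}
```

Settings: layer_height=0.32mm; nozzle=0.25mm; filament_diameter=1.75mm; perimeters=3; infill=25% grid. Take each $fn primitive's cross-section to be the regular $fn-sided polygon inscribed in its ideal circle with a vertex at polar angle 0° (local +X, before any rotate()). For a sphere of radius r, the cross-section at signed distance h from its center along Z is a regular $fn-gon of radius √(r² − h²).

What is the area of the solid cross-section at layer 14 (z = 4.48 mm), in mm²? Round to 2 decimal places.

159.10 mm²

At z = 4.48 mm: the r=7.5 cylinder contributes a regular 8-gon of circumradius 7.5 (area = (8/2)·7.500²·sin(360°/8) = 159.10 mm²); the cube at (7, 12.5) does not reach this height (z outside [7, 12]); the cube at (15.5, 2.5) is absent (z outside [5.5, 16]); the sphere at (5, -1) is absent (|z−center|=11.520 > r=9.5); Combining (union): only the r=7.5 cylinder is present, so the union is just that shape — area = 159.10 mm². Overall, the cross-section is a single solid region. Net area = 159.10 mm².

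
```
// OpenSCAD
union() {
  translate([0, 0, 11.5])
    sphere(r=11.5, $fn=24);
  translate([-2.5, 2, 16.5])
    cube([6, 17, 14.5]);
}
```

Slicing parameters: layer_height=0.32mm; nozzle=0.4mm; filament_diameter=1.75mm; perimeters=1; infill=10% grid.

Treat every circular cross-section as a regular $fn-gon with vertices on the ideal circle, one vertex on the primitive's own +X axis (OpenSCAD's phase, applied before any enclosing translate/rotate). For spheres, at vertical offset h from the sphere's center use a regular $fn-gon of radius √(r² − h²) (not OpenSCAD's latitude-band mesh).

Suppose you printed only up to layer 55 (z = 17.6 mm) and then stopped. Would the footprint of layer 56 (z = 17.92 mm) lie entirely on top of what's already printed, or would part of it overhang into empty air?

Compare the two slices. At z = 17.6: the sphere: section is a regular 24-gon, circumradius = √(r²−h²) = √(11.5²−6.1²) = 9.749 (area = (24/2)·9.749²·sin(360°/24) = 295.18 mm²); the cube at (-2.5, 2) (footprint 6×17) is included at this height (area 102.00 mm²); Merging all regions: the regions partially overlap — summed areas 397.18 mm² minus the doubly-counted overlap 45.14 mm² gives 352.04 mm² — area = 352.04 mm². At z = 17.92: the sphere: section is a regular 24-gon, circumradius = √(r²−h²) = √(11.5²−6.42²) = 9.541 (area = (24/2)·9.541²·sin(360°/24) = 282.73 mm²); the 6×17 cube at (-2.5, 2) contributes its full rectangle (area 102.00 mm²); Taking the union: the regions partially overlap — summed areas 384.73 mm² minus the doubly-counted overlap 43.88 mm² gives 340.86 mm² — area = 340.86 mm². Checking containment: the cross-section at z = 17.92 is a subset of the cross-section at z = 17.6.

entirely on top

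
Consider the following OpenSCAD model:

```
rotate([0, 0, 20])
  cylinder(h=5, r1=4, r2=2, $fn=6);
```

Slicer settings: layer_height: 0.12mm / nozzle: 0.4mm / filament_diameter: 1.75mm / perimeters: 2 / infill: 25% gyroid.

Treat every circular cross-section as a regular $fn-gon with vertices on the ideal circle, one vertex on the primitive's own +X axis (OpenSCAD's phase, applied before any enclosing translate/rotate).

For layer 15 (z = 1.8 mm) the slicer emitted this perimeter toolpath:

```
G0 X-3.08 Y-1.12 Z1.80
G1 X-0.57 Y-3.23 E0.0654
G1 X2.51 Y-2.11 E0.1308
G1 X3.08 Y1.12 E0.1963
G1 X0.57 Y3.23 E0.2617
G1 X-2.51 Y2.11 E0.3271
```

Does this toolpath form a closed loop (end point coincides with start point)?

Start point (G0): (-3.08, -1.12). End point (last G1): the path does not return to the start — open.

no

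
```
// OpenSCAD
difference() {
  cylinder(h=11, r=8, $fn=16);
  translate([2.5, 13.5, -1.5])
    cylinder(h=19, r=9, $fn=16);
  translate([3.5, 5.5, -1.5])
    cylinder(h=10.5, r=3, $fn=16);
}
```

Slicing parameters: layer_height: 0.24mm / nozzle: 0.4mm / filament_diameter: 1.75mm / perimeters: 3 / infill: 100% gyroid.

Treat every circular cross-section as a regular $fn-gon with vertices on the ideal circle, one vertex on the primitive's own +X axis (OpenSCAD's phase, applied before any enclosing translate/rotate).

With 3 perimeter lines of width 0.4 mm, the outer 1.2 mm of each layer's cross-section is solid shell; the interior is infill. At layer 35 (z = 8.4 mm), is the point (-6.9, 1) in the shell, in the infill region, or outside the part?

shell

At z = 8.4 mm: the r=8 cylinder contributes a regular 16-gon of circumradius 8; the r=9 cylinder at (2.5, 13.5) gives a regular 16-gon of circumradius 9 (constant along its height); the r=3 cylinder at (3.5, 5.5) gives a regular 16-gon of circumradius 3 (constant along its height); Taking the first minus the rest: starting from the r=8 cylinder, the r=9 cylinder at (2.5, 13.5) partially overlaps it — only the 20.02 mm² overlap (of its 247.98 mm²) is removed, clipping the outline; the r=3 cylinder at (3.5, 5.5) partially overlaps it — only the 9.66 mm² overlap (of its 27.55 mm²) is removed, clipping the outline — 1 connected region. Overall, the cross-section is a single solid region. The nearest boundary edge runs (-8.00, 0.00)→(-7.39, 3.06); distance from the point to it = 0.88 mm. The point is inside the cross-section, 0.88 mm from the nearest boundary — within the 1.2 mm shell band (3 × 0.4).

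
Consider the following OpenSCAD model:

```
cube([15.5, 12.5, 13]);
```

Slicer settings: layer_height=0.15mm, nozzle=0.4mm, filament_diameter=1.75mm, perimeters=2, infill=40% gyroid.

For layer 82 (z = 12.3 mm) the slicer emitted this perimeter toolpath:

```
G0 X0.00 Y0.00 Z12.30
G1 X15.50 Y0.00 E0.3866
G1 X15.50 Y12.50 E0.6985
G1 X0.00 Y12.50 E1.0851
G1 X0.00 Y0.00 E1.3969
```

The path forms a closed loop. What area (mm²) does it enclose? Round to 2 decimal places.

Apply the shoelace formula to the sequence of (X, Y) vertices; enclosed area = 193.75 mm².

193.75 mm²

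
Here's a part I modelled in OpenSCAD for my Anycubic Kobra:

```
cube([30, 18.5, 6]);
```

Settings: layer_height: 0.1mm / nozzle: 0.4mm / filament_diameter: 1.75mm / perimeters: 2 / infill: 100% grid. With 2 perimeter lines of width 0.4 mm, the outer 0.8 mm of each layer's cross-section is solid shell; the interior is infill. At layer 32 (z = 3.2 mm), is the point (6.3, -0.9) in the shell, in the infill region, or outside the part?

At z = 3.2 mm: the 30×18.5 cube contributes its full rectangle. Overall, the cross-section is a single solid region. The nearest boundary edge runs (0.00, 0.00)→(30.00, 0.00); distance from the point to it = 0.90 mm. The point is not inside any of the regions above, so it lies outside the cross-section (0.90 mm from the nearest boundary).

outside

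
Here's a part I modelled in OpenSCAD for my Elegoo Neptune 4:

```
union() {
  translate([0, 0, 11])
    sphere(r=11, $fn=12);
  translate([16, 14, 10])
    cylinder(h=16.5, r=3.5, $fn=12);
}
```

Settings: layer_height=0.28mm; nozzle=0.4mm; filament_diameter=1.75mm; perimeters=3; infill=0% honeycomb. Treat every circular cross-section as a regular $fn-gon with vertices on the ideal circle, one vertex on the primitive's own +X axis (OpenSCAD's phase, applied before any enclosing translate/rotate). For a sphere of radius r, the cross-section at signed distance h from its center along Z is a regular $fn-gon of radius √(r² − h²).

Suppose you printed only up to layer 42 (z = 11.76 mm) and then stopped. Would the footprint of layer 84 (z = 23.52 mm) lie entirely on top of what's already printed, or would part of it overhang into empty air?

Compare the two slices. At z = 11.76: the r=11 sphere slices to a regular 12-gon of circumradius 10.974 (√(r²−h²) with h=0.76 from center) (area = (12/2)·10.974²·sin(360°/12) = 361.27 mm²); the cylinder at (16, 14): section is a regular 12-gon, circumradius r=3.5 (area = (12/2)·3.500²·sin(360°/12) = 36.75 mm²); Taking the union: the 2 present regions are separate (no shared area or edge), so areas and boundary lengths simply add and each stays a separate island — area = 398.02 mm². At z = 23.52: the sphere is absent (|z−center|=12.520 > r=11); the cylinder at (16, 14): section is a regular 12-gon, circumradius r=3.5 (area = (12/2)·3.500²·sin(360°/12) = 36.75 mm²); Taking the union: only the r=3.5 cylinder at (16, 14) is present, so the union is just that shape — area = 36.75 mm². Checking containment: the cross-section at z = 23.52 is a subset of the cross-section at z = 11.76.

entirely on top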